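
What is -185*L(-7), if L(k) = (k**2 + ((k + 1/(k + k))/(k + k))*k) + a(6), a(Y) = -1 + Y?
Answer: -261405/28 ≈ -9335.9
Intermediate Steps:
L(k) = 5 + k**2 + k/2 + 1/(4*k) (L(k) = (k**2 + ((k + 1/(k + k))/(k + k))*k) + (-1 + 6) = (k**2 + ((k + 1/(2*k))/((2*k)))*k) + 5 = (k**2 + ((k + 1/(2*k))*(1/(2*k)))*k) + 5 = (k**2 + ((k + 1/(2*k))/(2*k))*k) + 5 = (k**2 + (k/2 + 1/(4*k))) + 5 = (k**2 + k/2 + 1/(4*k)) + 5 = 5 + k**2 + k/2 + 1/(4*k))
-185*L(-7) = -185*(5 + (-7)**2 + (1/2)*(-7) + (1/4)/(-7)) = -185*(5 + 49 - 7/2 + (1/4)*(-1/7)) = -185*(5 + 49 - 7/2 - 1/28) = -185*1413/28 = -261405/28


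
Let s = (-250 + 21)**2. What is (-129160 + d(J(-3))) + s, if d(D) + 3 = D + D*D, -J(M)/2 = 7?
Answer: -76540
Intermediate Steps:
J(M) = -14 (J(M) = -2*7 = -14)
d(D) = -3 + D + D**2 (d(D) = -3 + (D + D*D) = -3 + (D + D**2) = -3 + D + D**2)
s = 52441 (s = (-229)**2 = 52441)
(-129160 + d(J(-3))) + s = (-129160 + (-3 - 14 + (-14)**2)) + 52441 = (-129160 + (-3 - 14 + 196)) + 52441 = (-129160 + 179) + 52441 = -128981 + 52441 = -76540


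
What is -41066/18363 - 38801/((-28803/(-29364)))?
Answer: -6974371318910/176303163 ≈ -39559.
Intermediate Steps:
-41066/18363 - 38801/((-28803/(-29364))) = -41066*1/18363 - 38801/((-28803*(-1/29364))) = -41066/18363 - 38801/9601/9788 = -41066/18363 - 38801*9788/9601 = -41066/18363 - 379784188/9601 = -6974371318910/176303163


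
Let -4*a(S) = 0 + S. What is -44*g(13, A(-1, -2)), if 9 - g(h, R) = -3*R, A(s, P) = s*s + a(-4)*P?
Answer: -264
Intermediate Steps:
a(S) = -S/4 (a(S) = -(0 + S)/4 = -S/4)
A(s, P) = P + s² (A(s, P) = s*s + (-¼*(-4))*P = s² + 1*P = s² + P = P + s²)
g(h, R) = 9 + 3*R (g(h, R) = 9 - (-3)*R = 9 + 3*R)
-44*g(13, A(-1, -2)) = -44*(9 + 3*(-2 + (-1)²)) = -44*(9 + 3*(-2 + 1)) = -44*(9 + 3*(-1)) = -44*(9 - 3) = -44*6 = -264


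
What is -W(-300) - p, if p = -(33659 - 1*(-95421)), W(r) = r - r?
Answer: 129080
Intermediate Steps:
W(r) = 0
p = -129080 (p = -(33659 + 95421) = -1*129080 = -129080)
-W(-300) - p = -1*0 - 1*(-129080) = 0 + 129080 = 129080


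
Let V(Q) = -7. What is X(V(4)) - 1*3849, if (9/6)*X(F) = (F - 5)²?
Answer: -3753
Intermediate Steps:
X(F) = 2*(-5 + F)²/3 (X(F) = 2*(F - 5)²/3 = 2*(-5 + F)²/3)
X(V(4)) - 1*3849 = 2*(-5 - 7)²/3 - 1*3849 = (⅔)*(-12)² - 3849 = (⅔)*144 - 3849 = 96 - 3849 = -3753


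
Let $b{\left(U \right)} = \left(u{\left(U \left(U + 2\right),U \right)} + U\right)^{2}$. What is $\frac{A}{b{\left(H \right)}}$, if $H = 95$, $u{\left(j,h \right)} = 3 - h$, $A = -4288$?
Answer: $- \frac{4288}{9} \approx -476.44$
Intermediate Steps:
$b{\left(U \right)} = 9$ ($b{\left(U \right)} = \left(\left(3 - U\right) + U\right)^{2} = 3^{2} = 9$)
$\frac{A}{b{\left(H \right)}} = - \frac{4288}{9}$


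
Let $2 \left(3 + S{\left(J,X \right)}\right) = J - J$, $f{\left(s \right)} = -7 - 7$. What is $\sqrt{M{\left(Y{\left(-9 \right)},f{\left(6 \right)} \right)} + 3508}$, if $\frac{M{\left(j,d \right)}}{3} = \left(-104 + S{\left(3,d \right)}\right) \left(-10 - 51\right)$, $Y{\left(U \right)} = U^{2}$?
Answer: $\sqrt{23089} \approx 151.95$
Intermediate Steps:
$f{\left(s \right)} = -14$
$S{\left(J,X \right)} = -3$ ($S{\left(J,X \right)} = -3 + \frac{J - J}{2} = -3 + \frac{1}{2} \cdot 0 = -3 + 0 = -3$)
$M{\left(j,d \right)} = 19581$ ($M{\left(j,d \right)} = 3 \left(-104 - 3\right) \left(-10 - 51\right) = 3 \left(\left(-107\right) \left(-61\right)\right) = 3 \cdot 6527 = 19581$)
$\sqrt{M{\left(Y{\left(-9 \right)},f{\left(6 \right)} \right)} + 3508} = \sqrt{19581 + 3508} = \sqrt{23089}$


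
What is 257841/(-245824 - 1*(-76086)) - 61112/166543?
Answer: -53314642319/28268675734 ≈ -1.8860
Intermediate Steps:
257841/(-245824 - 1*(-76086)) - 61112/166543 = 257841/(-245824 + 76086) - 61112*1/166543 = 257841/(-169738) - 61112/166543 = 257841*(-1/169738) - 61112/166543 = -257841/169738 - 61112/166543 = -53314642319/28268675734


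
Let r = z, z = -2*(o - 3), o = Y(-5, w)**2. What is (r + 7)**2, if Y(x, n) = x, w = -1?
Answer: 1369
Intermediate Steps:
o = 25 (o = (-5)**2 = 25)
z = -44 (z = -2*(25 - 3) = -2*22 = -44)
r = -44
(r + 7)**2 = (-44 + 7)**2 = (-37)**2 = 1369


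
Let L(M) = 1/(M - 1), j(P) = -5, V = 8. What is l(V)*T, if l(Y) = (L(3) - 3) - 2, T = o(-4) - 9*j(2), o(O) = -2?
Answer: -387/2 ≈ -193.50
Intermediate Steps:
T = 43 (T = -2 - 9*(-5) = -2 + 45 = 43)
L(M) = 1/(-1 + M)
l(Y) = -9/2 (l(Y) = (1/(-1 + 3) - 3) - 2 = (1/2 - 3) - 2 = -5/2 - 2 = -9/2)
l(V)*T = -9/2*43 = -387/2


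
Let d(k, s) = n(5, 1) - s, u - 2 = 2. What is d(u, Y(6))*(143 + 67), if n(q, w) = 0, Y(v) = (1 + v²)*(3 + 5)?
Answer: -62160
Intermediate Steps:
u = 4 (u = 2 + 2 = 4)
Y(v) = 8 + 8*v² (Y(v) = (1 + v²)*8 = 8 + 8*v²)
d(k, s) = -s (d(k, s) = 0 - s = -s)
d(u, Y(6))*(143 + 67) = (-(8 + 8*6²))*(143 + 67) = -(8 + 8*36)*210 = -(8 + 288)*210 = -1*296*210 = -296*210 = -62160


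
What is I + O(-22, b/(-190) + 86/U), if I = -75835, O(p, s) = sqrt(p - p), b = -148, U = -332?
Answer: -75835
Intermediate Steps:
O(p, s) = 0 (O(p, s) = sqrt(0) = 0)
I + O(-22, b/(-190) + 86/U) = -75835 + 0 = -75835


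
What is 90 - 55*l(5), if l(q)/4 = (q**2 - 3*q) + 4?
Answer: -2990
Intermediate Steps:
l(q) = 16 - 12*q + 4*q**2 (l(q) = 4*((q**2 - 3*q) + 4) = 4*(4 + q**2 - 3*q) = 16 - 12*q + 4*q**2)
90 - 55*l(5) = 90 - 55*(16 - 12*5 + 4*5**2) = 90 - 55*(16 - 60 + 4*25) = 90 - 55*(16 - 60 + 100) = 90 - 55*56 = 90 - 3080 = -2990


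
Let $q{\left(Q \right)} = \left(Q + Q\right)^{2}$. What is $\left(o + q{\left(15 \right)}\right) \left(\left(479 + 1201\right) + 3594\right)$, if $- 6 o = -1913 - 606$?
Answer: $6960801$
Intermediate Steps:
$o = \frac{2519}{6}$ ($o = - \frac{-1913 - 606}{6} = \left(- \frac{1}{6}\right) \left(-2519\right) = \frac{2519}{6} \approx 419.83$)
$q{\left(Q \right)} = 4 Q^{2}$ ($q{\left(Q \right)} = \left(2 Q\right)^{2} = 4 Q^{2}$)
$\left(o + q{\left(15 \right)}\right) \left(\left(479 + 1201\right) + 3594\right) = \left(\frac{2519}{6} + 4 \cdot 15^{2}\right) \left(\left(479 + 1201\right) + 3594\right) = \left(\frac{2519}{6} + 4 \cdot 225\right) \left(1680 + 3594\right) = \left(\frac{2519}{6} + 900\right) 5274 = \frac{7919}{6} \cdot 5274 = 6960801$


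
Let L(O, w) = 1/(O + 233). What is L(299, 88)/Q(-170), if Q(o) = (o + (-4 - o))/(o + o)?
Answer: 85/532 ≈ 0.15977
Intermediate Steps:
L(O, w) = 1/(233 + O)
Q(o) = -2/o (Q(o) = -4*1/(2*o) = -2/o)
L(299, 88)/Q(-170) = 1/((233 + 299)*((-2/(-170)))) = 1/(532*((-2*(-1/170)))) = 1/(532*(1/85)) = (1/532)*85 = 85/532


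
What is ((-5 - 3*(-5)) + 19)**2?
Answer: 841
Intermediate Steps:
((-5 - 3*(-5)) + 19)**2 = ((-5 + 15) + 19)**2 = (10 + 19)**2 = 29**2 = 841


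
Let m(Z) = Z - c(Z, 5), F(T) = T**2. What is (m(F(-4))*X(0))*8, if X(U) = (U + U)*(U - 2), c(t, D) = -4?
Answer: 0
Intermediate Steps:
X(U) = 2*U*(-2 + U) (X(U) = (2*U)*(-2 + U) = 2*U*(-2 + U))
m(Z) = 4 + Z (m(Z) = Z - 1*(-4) = Z + 4 = 4 + Z)
(m(F(-4))*X(0))*8 = ((4 + (-4)**2)*(2*0*(-2 + 0)))*8 = ((4 + 16)*(2*0*(-2)))*8 = (20*0)*8 = 0*8 = 0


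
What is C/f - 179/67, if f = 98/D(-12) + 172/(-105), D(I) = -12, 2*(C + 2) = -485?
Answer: 3071554/137953 ≈ 22.265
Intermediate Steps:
C = -489/2 (C = -2 + (½)*(-485) = -2 - 485/2 = -489/2 ≈ -244.50)
f = -2059/210 (f = 98/(-12) + 172/(-105) = 98*(-1/12) + 172*(-1/105) = -49/6 - 172/105 = -2059/210 ≈ -9.8048)
C/f - 179/67 = -489/(2*(-2059/210)) - 179/67 = -489/2*(-210/2059) - 179*1/67 = 51345/2059 - 179/67 = 3071554/137953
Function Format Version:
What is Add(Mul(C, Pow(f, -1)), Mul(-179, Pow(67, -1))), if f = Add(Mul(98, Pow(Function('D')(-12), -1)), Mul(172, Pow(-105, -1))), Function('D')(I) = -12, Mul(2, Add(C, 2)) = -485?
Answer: Rational(3071554, 137953) ≈ 22.265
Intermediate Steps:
C = Rational(-489, 2) (C = Add(-2, Mul(Rational(1, 2), -485)) = Add(-2, Rational(-485, 2)) = Rational(-489, 2) ≈ -244.50)
f = Rational(-2059, 210) (f = Add(Mul(98, Pow(-12, -1)), Mul(172, Pow(-105, -1))) = Add(Mul(98, Rational(-1, 12)), Mul(172, Rational(-1, 105))) = Add(Rational(-49, 6), Rational(-172, 105)) = Rational(-2059, 210) ≈ -9.8048)
Add(Mul(C, Pow(f, -1)), Mul(-179, Pow(67, -1))) = Add(Mul(Rational(-489, 2), Pow(Rational(-2059, 210), -1)), Mul(-179, Pow(67, -1))) = Add(Mul(Rational(-489, 2), Rational(-210, 2059)), Mul(-179, Rational(1, 67))) = Add(Rational(51345, 2059), Rational(-179, 67)) = Rational(3071554, 137953)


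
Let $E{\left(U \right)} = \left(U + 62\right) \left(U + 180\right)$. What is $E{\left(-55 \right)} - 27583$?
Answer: $-26708$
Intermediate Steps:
$E{\left(U \right)} = \left(62 + U\right) \left(180 + U\right)$
$E{\left(-55 \right)} - 27583 = \left(11160 + \left(-55\right)^{2} + 242 \left(-55\right)\right) - 27583 = \left(11160 + 3025 - 13310\right) - 27583 = 875 - 27583 = -26708$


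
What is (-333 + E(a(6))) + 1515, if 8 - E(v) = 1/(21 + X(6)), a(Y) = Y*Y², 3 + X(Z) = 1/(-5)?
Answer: 105905/89 ≈ 1189.9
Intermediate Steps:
X(Z) = -16/5 (X(Z) = -3 + 1/(-5) = -3 - ⅕ = -16/5)
a(Y) = Y³
E(v) = 707/89 (E(v) = 8 - 1/(21 - 16/5) = 8 - 1/89/5 = 8 - 1*5/89 = 8 - 5/89 = 707/89)
(-333 + E(a(6))) + 1515 = (-333 + 707/89) + 1515 = -28930/89 + 1515 = 105905/89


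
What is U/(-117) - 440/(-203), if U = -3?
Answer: 17363/7917 ≈ 2.1931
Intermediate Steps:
U/(-117) - 440/(-203) = -3/(-117) - 440/(-203) = -3*(-1/117) - 440*(-1/203) = 1/39 + 440/203 = 17363/7917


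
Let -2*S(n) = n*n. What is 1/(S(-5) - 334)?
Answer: -2/693 ≈ -0.0028860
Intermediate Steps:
S(n) = -n**2/2 (S(n) = -n*n/2 = -n**2/2)
1/(S(-5) - 334) = 1/(-1/2*(-5)**2 - 334) = 1/(-1/2*25 - 334) = 1/(-25/2 - 334) = 1/(-693/2) = -2/693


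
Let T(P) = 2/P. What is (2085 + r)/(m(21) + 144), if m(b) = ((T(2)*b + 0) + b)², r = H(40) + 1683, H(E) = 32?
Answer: 950/477 ≈ 1.9916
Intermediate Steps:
r = 1715 (r = 32 + 1683 = 1715)
m(b) = 4*b² (m(b) = (((2/2)*b + 0) + b)² = (((2*(½))*b + 0) + b)² = ((1*b + 0) + b)² = ((b + 0) + b)² = (b + b)² = (2*b)² = 4*b²)
(2085 + r)/(m(21) + 144) = (2085 + 1715)/(4*21² + 144) = 3800/(4*441 + 144) = 3800/(1764 + 144) = 3800/1908 = 3800*(1/1908) = 950/477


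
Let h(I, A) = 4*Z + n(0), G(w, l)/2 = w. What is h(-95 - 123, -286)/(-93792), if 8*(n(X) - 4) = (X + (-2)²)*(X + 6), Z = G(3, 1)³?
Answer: -871/93792 ≈ -0.0092865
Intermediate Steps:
G(w, l) = 2*w
Z = 216 (Z = (2*3)³ = 6³ = 216)
n(X) = 4 + (4 + X)*(6 + X)/8 (n(X) = 4 + ((X + (-2)²)*(X + 6))/8 = 4 + ((X + 4)*(6 + X))/8 = 4 + ((4 + X)*(6 + X))/8 = 4 + (4 + X)*(6 + X)/8)
h(I, A) = 871 (h(I, A) = 4*216 + (7 + (⅛)*0² + (5/4)*0) = 864 + (7 + (⅛)*0 + 0) = 864 + (7 + 0 + 0) = 864 + 7 = 871)
h(-95 - 123, -286)/(-93792) = 871/(-93792) = 871*(-1/93792) = -871/93792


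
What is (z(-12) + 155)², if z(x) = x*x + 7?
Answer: 93636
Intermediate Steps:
z(x) = 7 + x² (z(x) = x² + 7 = 7 + x²)
(z(-12) + 155)² = ((7 + (-12)²) + 155)² = ((7 + 144) + 155)² = (151 + 155)² = 306² = 93636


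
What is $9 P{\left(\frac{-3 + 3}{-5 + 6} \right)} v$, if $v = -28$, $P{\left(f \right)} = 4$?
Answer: $-1008$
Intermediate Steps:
$9 P{\left(\frac{-3 + 3}{-5 + 6} \right)} v = 9 \cdot 4 \left(-28\right) = 36 \left(-28\right) = -1008$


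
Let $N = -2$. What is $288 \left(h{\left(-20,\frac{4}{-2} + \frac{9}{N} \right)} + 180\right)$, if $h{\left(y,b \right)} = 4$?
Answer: $52992$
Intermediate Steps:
$288 \left(h{\left(-20,\frac{4}{-2} + \frac{9}{N} \right)} + 180\right) = 288 \left(4 + 180\right) = 288 \cdot 184 = 52992$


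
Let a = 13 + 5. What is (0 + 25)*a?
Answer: 450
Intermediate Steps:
a = 18
(0 + 25)*a = (0 + 25)*18 = 25*18 = 450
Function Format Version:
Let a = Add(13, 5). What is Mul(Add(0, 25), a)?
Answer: 450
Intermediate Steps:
a = 18
Mul(Add(0, 25), a) = Mul(Add(0, 25), 18) = Mul(25, 18) = 450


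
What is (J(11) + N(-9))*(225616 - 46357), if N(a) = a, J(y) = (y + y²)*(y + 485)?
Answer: 11734831917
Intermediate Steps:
J(y) = (485 + y)*(y + y²) (J(y) = (y + y²)*(485 + y) = (485 + y)*(y + y²))
(J(11) + N(-9))*(225616 - 46357) = (11*(485 + 11² + 486*11) - 9)*(225616 - 46357) = (11*(485 + 121 + 5346) - 9)*179259 = (11*5952 - 9)*179259 = (65472 - 9)*179259 = 65463*179259 = 11734831917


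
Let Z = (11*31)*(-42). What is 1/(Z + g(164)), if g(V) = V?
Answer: -1/14158 ≈ -7.0631e-5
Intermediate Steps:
Z = -14322 (Z = 341*(-42) = -14322)
1/(Z + g(164)) = 1/(-14322 + 164) = 1/(-14158) = -1/14158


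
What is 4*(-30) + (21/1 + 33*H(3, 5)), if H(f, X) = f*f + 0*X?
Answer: 198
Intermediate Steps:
H(f, X) = f² (H(f, X) = f² + 0 = f²)
4*(-30) + (21/1 + 33*H(3, 5)) = 4*(-30) + (21/1 + 33*3²) = -120 + (21*1 + 33*9) = -120 + (21 + 297) = -120 + 318 = 198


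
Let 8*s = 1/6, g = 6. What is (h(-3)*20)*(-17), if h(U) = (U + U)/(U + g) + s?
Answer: 8075/12 ≈ 672.92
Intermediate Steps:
s = 1/48 (s = (1/8)/6 = (1/8)*(1/6) = 1/48 ≈ 0.020833)
h(U) = 1/48 + 2*U/(6 + U) (h(U) = (U + U)/(U + 6) + 1/48 = (2*U)/(6 + U) + 1/48 = 2*U/(6 + U) + 1/48 = 1/48 + 2*U/(6 + U))
(h(-3)*20)*(-17) = (((6 + 97*(-3))/(48*(6 - 3)))*20)*(-17) = (((1/48)*(6 - 291)/3)*20)*(-17) = (((1/48)*(1/3)*(-285))*20)*(-17) = -95/48*20*(-17) = -475/12*(-17) = 8075/12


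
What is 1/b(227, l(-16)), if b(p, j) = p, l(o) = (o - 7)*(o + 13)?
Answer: 1/227 ≈ 0.0044053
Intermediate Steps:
l(o) = (-7 + o)*(13 + o)
1/b(227, l(-16)) = 1/227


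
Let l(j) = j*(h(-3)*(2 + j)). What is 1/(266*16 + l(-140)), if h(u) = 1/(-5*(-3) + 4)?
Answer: 19/100184 ≈ 0.00018965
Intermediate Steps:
h(u) = 1/19 (h(u) = 1/(15 + 4) = 1/19)
l(j) = j*(2/19 + j/19) (l(j) = j*((2 + j)/19) = j*(2/19 + j/19))
1/(266*16 + l(-140)) = 1/(266*16 + (1/19)*(-140)*(2 - 140)) = 1/(4256 + (1/19)*(-140)*(-138)) = 1/(4256 + 19320/19) = 1/(100184/19) = 19/100184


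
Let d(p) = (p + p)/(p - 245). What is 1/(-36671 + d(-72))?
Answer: -317/11624563 ≈ -2.7270e-5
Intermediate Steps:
d(p) = 2*p/(-245 + p) (d(p) = (2*p)/(-245 + p) = 2*p/(-245 + p))
1/(-36671 + d(-72)) = 1/(-36671 + 2*(-72)/(-245 - 72)) = 1/(-36671 + 2*(-72)/(-317)) = 1/(-36671 + 2*(-72)*(-1/317)) = 1/(-36671 + 144/317) = 1/(-11624563/317) = -317/11624563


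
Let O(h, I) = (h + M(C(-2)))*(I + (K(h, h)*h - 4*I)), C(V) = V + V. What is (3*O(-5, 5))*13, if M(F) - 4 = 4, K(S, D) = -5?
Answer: 1170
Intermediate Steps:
C(V) = 2*V
M(F) = 8 (M(F) = 4 + 4 = 8)
O(h, I) = (8 + h)*(-5*h - 3*I) (O(h, I) = (h + 8)*(I + (-5*h - 4*I)) = (8 + h)*(-5*h - 3*I))
(3*O(-5, 5))*13 = (3*(-40*(-5) - 24*5 - 5*(-5)² - 3*5*(-5)))*13 = (3*(200 - 120 - 5*25 + 75))*13 = (3*(200 - 120 - 125 + 75))*13 = (3*30)*13 = 90*13 = 1170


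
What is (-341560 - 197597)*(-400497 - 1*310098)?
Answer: 383122268415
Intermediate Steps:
(-341560 - 197597)*(-400497 - 1*310098) = -539157*(-400497 - 310098) = -539157*(-710595) = 383122268415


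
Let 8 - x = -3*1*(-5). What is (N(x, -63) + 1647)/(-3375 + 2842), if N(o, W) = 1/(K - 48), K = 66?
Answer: -29647/9594 ≈ -3.0902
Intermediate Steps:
x = -7 (x = 8 - (-3*1)*(-5) = 8 - (-3)*(-5) = 8 - 1*15 = 8 - 15 = -7)
N(o, W) = 1/18 (N(o, W) = 1/(66 - 48) = 1/18)
(N(x, -63) + 1647)/(-3375 + 2842) = (1/18 + 1647)/(-3375 + 2842) = (29647/18)/(-533) = (29647/18)*(-1/533) = -29647/9594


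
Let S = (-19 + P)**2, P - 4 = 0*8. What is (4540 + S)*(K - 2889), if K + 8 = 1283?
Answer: -7690710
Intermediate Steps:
K = 1275 (K = -8 + 1283 = 1275)
P = 4 (P = 4 + 0*8 = 4 + 0 = 4)
S = 225 (S = (-19 + 4)**2 = (-15)**2 = 225)
(4540 + S)*(K - 2889) = (4540 + 225)*(1275 - 2889) = 4765*(-1614) = -7690710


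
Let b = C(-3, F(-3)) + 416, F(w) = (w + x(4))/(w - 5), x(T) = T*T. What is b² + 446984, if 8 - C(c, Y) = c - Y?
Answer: 40187385/64 ≈ 6.2793e+5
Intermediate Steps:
x(T) = T²
F(w) = (16 + w)/(-5 + w) (F(w) = (w + 4²)/(w - 5) = (w + 16)/(-5 + w) = (16 + w)/(-5 + w))
C(c, Y) = 8 + Y - c (C(c, Y) = 8 - (c - Y) = 8 + (Y - c) = 8 + Y - c)
b = 3403/8 (b = (8 + (16 - 3)/(-5 - 3) - 1*(-3)) + 416 = (8 + 13/(-8) + 3) + 416 = (8 - ⅛*13 + 3) + 416 = (8 - 13/8 + 3) + 416 = 75/8 + 416 = 3403/8 ≈ 425.38)
b² + 446984 = (3403/8)² + 446984 = 11580409/64 + 446984 = 40187385/64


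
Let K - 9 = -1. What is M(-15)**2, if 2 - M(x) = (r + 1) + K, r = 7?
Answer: 196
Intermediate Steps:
K = 8 (K = 9 - 1 = 8)
M(x) = -14 (M(x) = 2 - ((7 + 1) + 8) = 2 - (8 + 8) = 2 - 1*16 = 2 - 16 = -14)
M(-15)**2 = (-14)**2 = 196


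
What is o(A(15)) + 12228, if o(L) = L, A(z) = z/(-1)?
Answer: 12213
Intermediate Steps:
A(z) = -z (A(z) = z*(-1) = -z)
o(A(15)) + 12228 = -1*15 + 12228 = -15 + 12228 = 12213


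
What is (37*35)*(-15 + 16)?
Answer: 1295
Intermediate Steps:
(37*35)*(-15 + 16) = 1295*1 = 1295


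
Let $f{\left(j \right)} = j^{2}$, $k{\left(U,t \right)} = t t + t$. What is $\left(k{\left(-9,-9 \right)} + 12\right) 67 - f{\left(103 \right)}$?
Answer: $-4981$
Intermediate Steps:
$k{\left(U,t \right)} = t + t^{2}$ ($k{\left(U,t \right)} = t^{2} + t = t + t^{2}$)
$\left(k{\left(-9,-9 \right)} + 12\right) 67 - f{\left(103 \right)} = \left(- 9 \left(1 - 9\right) + 12\right) 67 - 103^{2} = \left(\left(-9\right) \left(-8\right) + 12\right) 67 - 10609 = \left(72 + 12\right) 67 - 10609 = 84 \cdot 67 - 10609 = 5628 - 10609 = -4981$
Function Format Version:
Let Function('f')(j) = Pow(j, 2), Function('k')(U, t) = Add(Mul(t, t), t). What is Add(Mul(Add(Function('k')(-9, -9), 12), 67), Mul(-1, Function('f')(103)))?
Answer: -4981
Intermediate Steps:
Function('k')(U, t) = Add(t, Pow(t, 2)) (Function('k')(U, t) = Add(Pow(t, 2), t) = Add(t, Pow(t, 2)))
Add(Mul(Add(Function('k')(-9, -9), 12), 67), Mul(-1, Function('f')(103))) = Add(Mul(Add(Mul(-9, Add(1, -9)), 12), 67), Mul(-1, Pow(103, 2))) = Add(Mul(Add(Mul(-9, -8), 12), 67), Mul(-1, 10609)) = Add(Mul(Add(72, 12), 67), -10609) = Add(Mul(84, 67), -10609) = Add(5628, -10609) = -4981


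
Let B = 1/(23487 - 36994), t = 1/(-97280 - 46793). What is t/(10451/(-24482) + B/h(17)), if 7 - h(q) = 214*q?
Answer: 1200693175994/73845761830742205 ≈ 1.6259e-5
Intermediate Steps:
h(q) = 7 - 214*q
t = -1/144073 (t = 1/(-144073) = -1/144073 ≈ -6.9409e-6)
B = -1/13507 (B = 1/(-13507) = -1/13507 ≈ -7.4036e-5)
t/(10451/(-24482) + B/h(17)) = -1/(144073*(10451/(-24482) - 1/(13507*(7 - 214*17)))) = -1/(144073*(10451*(-1/24482) - 1/(13507*(7 - 3638)))) = -1/(144073*(-10451/24482 - 1/13507/(-3631))) = -1/(144073*(-10451/24482 - 1/13507*(-1/3631))) = -1/(144073*(-10451/24482 + 1/49043917)) = -1/(144073*(-512557952085/1200693175994)) = -1/144073*(-1200693175994/512557952085) = 1200693175994/73845761830742205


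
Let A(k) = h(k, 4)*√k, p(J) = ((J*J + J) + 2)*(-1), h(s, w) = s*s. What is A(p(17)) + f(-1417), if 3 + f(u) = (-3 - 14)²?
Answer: 286 + 189728*I*√77 ≈ 286.0 + 1.6649e+6*I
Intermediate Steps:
f(u) = 286 (f(u) = -3 + (-3 - 14)² = -3 + (-17)² = -3 + 289 = 286)
h(s, w) = s²
p(J) = -2 - J - J² (p(J) = ((J² + J) + 2)*(-1) = ((J + J²) + 2)*(-1) = (2 + J + J²)*(-1) = -2 - J - J²)
A(k) = k^(5/2) (A(k) = k²*√k = k^(5/2))
A(p(17)) + f(-1417) = (-2 - 1*17 - 1*17²)^(5/2) + 286 = (-2 - 17 - 1*289)^(5/2) + 286 = (-2 - 17 - 289)^(5/2) + 286 = (-308)^(5/2) + 286 = 189728*I*√77 + 286 = 286 + 189728*I*√77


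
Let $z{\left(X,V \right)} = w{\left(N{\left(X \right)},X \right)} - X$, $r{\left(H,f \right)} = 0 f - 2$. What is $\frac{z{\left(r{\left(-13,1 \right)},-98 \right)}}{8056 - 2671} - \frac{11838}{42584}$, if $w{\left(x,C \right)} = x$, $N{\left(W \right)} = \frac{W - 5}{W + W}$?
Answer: $- \frac{1059799}{3821914} \approx -0.2773$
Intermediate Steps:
$N{\left(W \right)} = \frac{-5 + W}{2 W}$
$r{\left(H,f \right)} = -2$ ($r{\left(H,f \right)} = 0 - 2 = -2$)
$z{\left(X,V \right)} = - X + \frac{-5 + X}{2 X}$ ($z{\left(X,V \right)} = \frac{-5 + X}{2 X} - X = - X + \frac{-5 + X}{2 X}$)
$\frac{z{\left(r{\left(-13,1 \right)},-98 \right)}}{8056 - 2671} - \frac{11838}{42584} = \frac{\frac{1}{2} - -2 - \frac{5}{2 \left(-2\right)}}{8056 - 2671} - \frac{11838}{42584} = \frac{\frac{1}{2} + 2 - - \frac{5}{4}}{8056 - 2671} - \frac{5919}{21292} = \frac{\frac{1}{2} + 2 + \frac{5}{4}}{5385} - \frac{5919}{21292} = \frac{15}{4} \cdot \frac{1}{5385} - \frac{5919}{21292} = \frac{1}{1436} - \frac{5919}{21292} = - \frac{1059799}{3821914}$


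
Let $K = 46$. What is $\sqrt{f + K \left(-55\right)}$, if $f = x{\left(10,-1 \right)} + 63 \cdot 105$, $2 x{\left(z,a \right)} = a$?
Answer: $\frac{\sqrt{16338}}{2} \approx 63.91$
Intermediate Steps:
$x{\left(z,a \right)} = \frac{a}{2}$
$f = \frac{13229}{2}$ ($f = \frac{1}{2} \left(-1\right) + 63 \cdot 105 = - \frac{1}{2} + 6615 = \frac{13229}{2} \approx 6614.5$)
$\sqrt{f + K \left(-55\right)} = \sqrt{\frac{13229}{2} + 46 \left(-55\right)} = \sqrt{\frac{13229}{2} - 2530} = \sqrt{\frac{8169}{2}} = \frac{\sqrt{16338}}{2}$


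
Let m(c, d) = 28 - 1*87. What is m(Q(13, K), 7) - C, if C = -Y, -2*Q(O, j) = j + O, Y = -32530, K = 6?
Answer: -32589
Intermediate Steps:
Q(O, j) = -O/2 - j/2 (Q(O, j) = -(j + O)/2 = -(O + j)/2 = -O/2 - j/2)
m(c, d) = -59 (m(c, d) = 28 - 87 = -59)
C = 32530 (C = -1*(-32530) = 32530)
m(Q(13, K), 7) - C = -59 - 1*32530 = -59 - 32530 = -32589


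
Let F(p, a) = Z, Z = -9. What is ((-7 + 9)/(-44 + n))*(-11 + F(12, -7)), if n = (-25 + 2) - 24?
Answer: 40/91 ≈ 0.43956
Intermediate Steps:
F(p, a) = -9
n = -47 (n = -23 - 24 = -47)
((-7 + 9)/(-44 + n))*(-11 + F(12, -7)) = ((-7 + 9)/(-44 - 47))*(-11 - 9) = (2/(-91))*(-20) = (2*(-1/91))*(-20) = -2/91*(-20) = 40/91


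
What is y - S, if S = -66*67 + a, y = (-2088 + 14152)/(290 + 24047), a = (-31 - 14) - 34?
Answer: 109552901/24337 ≈ 4501.5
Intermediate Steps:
a = -79 (a = -45 - 34 = -79)
y = 12064/24337 ≈ 0.49571
S = -4501 (S = -66*67 - 79 = -4422 - 79 = -4501)
y - S = 12064/24337 - 1*(-4501) = 12064/24337 + 4501 = 109552901/24337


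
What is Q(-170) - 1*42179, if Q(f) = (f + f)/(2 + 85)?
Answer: -3669913/87 ≈ -42183.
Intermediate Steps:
Q(f) = 2*f/87 (Q(f) = (2*f)/87 = (2*f)*(1/87) = 2*f/87)
Q(-170) - 1*42179 = (2/87)*(-170) - 1*42179 = -340/87 - 42179 = -3669913/87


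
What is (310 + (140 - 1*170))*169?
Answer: 47320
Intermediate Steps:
(310 + (140 - 1*170))*169 = (310 + (140 - 170))*169 = (310 - 30)*169 = 280*169 = 47320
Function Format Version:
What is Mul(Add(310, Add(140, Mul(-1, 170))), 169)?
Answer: 47320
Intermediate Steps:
Mul(Add(310, Add(140, Mul(-1, 170))), 169) = Mul(Add(310, Add(140, -170)), 169) = Mul(Add(310, -30), 169) = Mul(280, 169) = 47320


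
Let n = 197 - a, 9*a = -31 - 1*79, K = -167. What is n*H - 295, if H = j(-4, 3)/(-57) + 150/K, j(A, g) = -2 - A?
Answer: -42001517/85671 ≈ -490.27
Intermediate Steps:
a = -110/9 (a = (-31 - 1*79)/9 = (-31 - 79)/9 = (⅑)*(-110) = -110/9 ≈ -12.222)
H = -8884/9519 (H = (-2 - 1*(-4))/(-57) + 150/(-167) = (-2 + 4)*(-1/57) + 150*(-1/167) = 2*(-1/57) - 150/167 = -2/57 - 150/167 = -8884/9519 ≈ -0.93329)
n = 1883/9 (n = 197 - 1*(-110/9) = 197 + 110/9 = 1883/9 ≈ 209.22)
n*H - 295 = (1883/9)*(-8884/9519) - 295 = -16728572/85671 - 295 = -42001517/85671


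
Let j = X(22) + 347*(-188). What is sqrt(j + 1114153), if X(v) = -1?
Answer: 2*sqrt(262229) ≈ 1024.2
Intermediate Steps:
j = -65237 (j = -1 + 347*(-188) = -1 - 65236 = -65237)
sqrt(j + 1114153) = sqrt(-65237 + 1114153) = sqrt(1048916) = 2*sqrt(262229)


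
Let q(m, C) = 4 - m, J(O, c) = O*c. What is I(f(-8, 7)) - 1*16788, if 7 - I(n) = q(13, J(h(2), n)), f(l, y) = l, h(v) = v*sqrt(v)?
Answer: -16772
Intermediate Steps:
h(v) = v**(3/2)
I(n) = 16 (I(n) = 7 - (4 - 1*13) = 7 - (4 - 13) = 7 - 1*(-9) = 7 + 9 = 16)
I(f(-8, 7)) - 1*16788 = 16 - 1*16788 = 16 - 16788 = -16772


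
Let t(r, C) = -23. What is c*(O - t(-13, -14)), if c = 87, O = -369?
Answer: -30102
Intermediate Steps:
c*(O - t(-13, -14)) = 87*(-369 - 1*(-23)) = 87*(-369 + 23) = 87*(-346) = -30102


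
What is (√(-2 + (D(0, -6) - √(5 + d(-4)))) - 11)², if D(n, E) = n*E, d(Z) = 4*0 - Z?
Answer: (11 - I*√5)² ≈ 116.0 - 49.193*I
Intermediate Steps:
d(Z) = -Z (d(Z) = 0 - Z = -Z)
D(n, E) = E*n
(√(-2 + (D(0, -6) - √(5 + d(-4)))) - 11)² = (√(-2 + (-6*0 - √(5 - 1*(-4)))) - 11)² = (√(-2 + (0 - √(5 + 4))) - 11)² = (√(-2 + (0 - √9)) - 11)² = (√(-2 + (0 - 1*3)) - 11)² = (√(-2 + (0 - 3)) - 11)² = (√(-2 - 3) - 11)² = (√(-5) - 11)² = (I*√5 - 11)² = (-11 + I*√5)²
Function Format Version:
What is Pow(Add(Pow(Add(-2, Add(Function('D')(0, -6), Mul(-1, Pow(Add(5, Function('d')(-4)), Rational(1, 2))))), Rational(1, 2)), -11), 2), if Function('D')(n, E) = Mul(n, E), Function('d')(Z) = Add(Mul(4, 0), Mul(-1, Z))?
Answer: Pow(Add(11, Mul(-1, I, Pow(5, Rational(1, 2)))), 2) ≈ Add(116.00, Mul(-49.193, I))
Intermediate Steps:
Function('d')(Z) = Mul(-1, Z) (Function('d')(Z) = Add(0, Mul(-1, Z)) = Mul(-1, Z))
Function('D')(n, E) = Mul(E, n)
Pow(Add(Pow(Add(-2, Add(Function('D')(0, -6), Mul(-1, Pow(Add(5, Function('d')(-4)), Rational(1, 2))))), Rational(1, 2)), -11), 2) = Pow(Add(Pow(Add(-2, Add(Mul(-6, 0), Mul(-1, Pow(Add(5, Mul(-1, -4)), Rational(1, 2))))), Rational(1, 2)), -11), 2) = Pow(Add(Pow(Add(-2, Add(0, Mul(-1, Pow(Add(5, 4), Rational(1, 2))))), Rational(1, 2)), -11), 2) = Pow(Add(Pow(Add(-2, Add(0, Mul(-1, Pow(9, Rational(1, 2))))), Rational(1, 2)), -11), 2) = Pow(Add(Pow(Add(-2, Add(0, Mul(-1, 3))), Rational(1, 2)), -11), 2) = Pow(Add(Pow(Add(-2, Add(0, -3)), Rational(1, 2)), -11), 2) = Pow(Add(Pow(Add(-2, -3), Rational(1, 2)), -11), 2) = Pow(Add(Pow(-5, Rational(1, 2)), -11), 2) = Pow(Add(Mul(I, Pow(5, Rational(1, 2))), -11), 2) = Pow(Add(-11, Mul(I, Pow(5, Rational(1, 2)))), 2)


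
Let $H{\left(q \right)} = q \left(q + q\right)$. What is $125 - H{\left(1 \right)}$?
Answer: $123$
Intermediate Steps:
$H{\left(q \right)} = 2 q^{2}$ ($H{\left(q \right)} = q 2 q = 2 q^{2}$)
$125 - H{\left(1 \right)} = 125 - 2 \cdot 1^{2} = 125 - 2 \cdot 1 = 125 - 2 = 123$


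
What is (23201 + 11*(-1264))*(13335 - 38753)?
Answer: -236311146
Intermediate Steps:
(23201 + 11*(-1264))*(13335 - 38753) = (23201 - 13904)*(-25418) = 9297*(-25418) = -236311146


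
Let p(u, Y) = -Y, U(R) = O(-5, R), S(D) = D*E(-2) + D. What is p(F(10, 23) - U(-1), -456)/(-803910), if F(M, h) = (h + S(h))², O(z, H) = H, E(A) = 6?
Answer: -76/133985 ≈ -0.00056723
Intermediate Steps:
S(D) = 7*D (S(D) = D*6 + D = 6*D + D = 7*D)
U(R) = R
F(M, h) = 64*h² (F(M, h) = (h + 7*h)² = (8*h)² = 64*h²)
p(F(10, 23) - U(-1), -456)/(-803910) = -1*(-456)/(-803910) = 456*(-1/803910) = -76/133985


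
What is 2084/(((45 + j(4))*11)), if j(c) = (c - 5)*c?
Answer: 2084/451 ≈ 4.6208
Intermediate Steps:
j(c) = c*(-5 + c) (j(c) = (-5 + c)*c = c*(-5 + c))
2084/(((45 + j(4))*11)) = 2084/(((45 + 4*(-5 + 4))*11)) = 2084/(((45 + 4*(-1))*11)) = 2084/(((45 - 4)*11)) = 2084/((41*11)) = 2084/451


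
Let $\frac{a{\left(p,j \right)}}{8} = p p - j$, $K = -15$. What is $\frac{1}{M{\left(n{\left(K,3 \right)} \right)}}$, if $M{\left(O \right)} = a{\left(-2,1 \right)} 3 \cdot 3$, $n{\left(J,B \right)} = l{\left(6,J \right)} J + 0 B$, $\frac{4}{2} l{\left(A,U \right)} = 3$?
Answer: $\frac{1}{216} \approx 0.0046296$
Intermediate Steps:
$l{\left(A,U \right)} = \frac{3}{2}$ ($l{\left(A,U \right)} = \frac{1}{2} \cdot 3 = \frac{3}{2}$)
$n{\left(J,B \right)} = \frac{3 J}{2}$ ($n{\left(J,B \right)} = \frac{3 J}{2} + 0 B = \frac{3 J}{2} + 0 = \frac{3 J}{2}$)
$a{\left(p,j \right)} = - 8 j + 8 p^{2}$ ($a{\left(p,j \right)} = 8 \left(p p - j\right) = 8 \left(p^{2} - j\right) = - 8 j + 8 p^{2}$)
$M{\left(O \right)} = 216$ ($M{\left(O \right)} = \left(\left(-8\right) 1 + 8 \left(-2\right)^{2}\right) 3 \cdot 3 = \left(-8 + 8 \cdot 4\right) 3 \cdot 3 = \left(-8 + 32\right) 3 \cdot 3 = 24 \cdot 3 \cdot 3 = 72 \cdot 3 = 216$)
$\frac{1}{M{\left(n{\left(K,3 \right)} \right)}} = \frac{1}{216}$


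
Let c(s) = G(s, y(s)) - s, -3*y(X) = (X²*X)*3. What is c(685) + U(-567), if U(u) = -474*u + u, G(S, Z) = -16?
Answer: 267490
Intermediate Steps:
y(X) = -X³ (y(X) = -X²*X*3/3 = -X³*3/3 = -X³)
U(u) = -473*u
c(s) = -16 - s
c(685) + U(-567) = (-16 - 1*685) - 473*(-567) = (-16 - 685) + 268191 = -701 + 268191 = 267490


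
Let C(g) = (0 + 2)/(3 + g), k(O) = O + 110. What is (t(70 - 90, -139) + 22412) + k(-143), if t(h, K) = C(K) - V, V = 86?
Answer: 1515923/68 ≈ 22293.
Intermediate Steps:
k(O) = 110 + O
C(g) = 2/(3 + g)
t(h, K) = -86 + 2/(3 + K) (t(h, K) = 2/(3 + K) - 1*86 = 2/(3 + K) - 86 = -86 + 2/(3 + K))
(t(70 - 90, -139) + 22412) + k(-143) = (2*(-128 - 43*(-139))/(3 - 139) + 22412) + (110 - 143) = (2*(-128 + 5977)/(-136) + 22412) - 33 = (2*(-1/136)*5849 + 22412) - 33 = (-5849/68 + 22412) - 33 = 1518167/68 - 33 = 1515923/68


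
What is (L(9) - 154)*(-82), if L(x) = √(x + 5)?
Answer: 12628 - 82*√14 ≈ 12321.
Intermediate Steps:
L(x) = √(5 + x)
(L(9) - 154)*(-82) = (√(5 + 9) - 154)*(-82) = (√14 - 154)*(-82) = (-154 + √14)*(-82) = 12628 - 82*√14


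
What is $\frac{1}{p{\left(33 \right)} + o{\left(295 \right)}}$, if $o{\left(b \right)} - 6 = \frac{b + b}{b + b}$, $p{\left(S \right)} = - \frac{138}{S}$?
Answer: $\frac{11}{31} \approx 0.35484$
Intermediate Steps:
$o{\left(b \right)} = 7$ ($o{\left(b \right)} = 6 + \frac{b + b}{b + b} = 6 + \frac{2 b}{2 b} = 6 + 2 b \frac{1}{2 b} = 6 + 1 = 7$)
$\frac{1}{p{\left(33 \right)} + o{\left(295 \right)}} = \frac{1}{- \frac{138}{33} + 7} = \frac{1}{\left(-138\right) \frac{1}{33} + 7} = \frac{1}{- \frac{46}{11} + 7} = \frac{1}{\frac{31}{11}} = \frac{11}{31}$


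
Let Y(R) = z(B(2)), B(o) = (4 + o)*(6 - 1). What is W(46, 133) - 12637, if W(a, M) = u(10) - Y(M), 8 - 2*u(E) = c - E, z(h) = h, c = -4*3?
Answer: -12652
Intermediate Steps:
c = -12
B(o) = 20 + 5*o (B(o) = (4 + o)*5 = 20 + 5*o)
Y(R) = 30 (Y(R) = 20 + 5*2 = 20 + 10 = 30)
u(E) = 10 + E/2 (u(E) = 4 - (-12 - E)/2 = 4 + (6 + E/2) = 10 + E/2)
W(a, M) = -15 (W(a, M) = (10 + (½)*10) - 1*30 = (10 + 5) - 30 = 15 - 30 = -15)
W(46, 133) - 12637 = -15 - 12637 = -12652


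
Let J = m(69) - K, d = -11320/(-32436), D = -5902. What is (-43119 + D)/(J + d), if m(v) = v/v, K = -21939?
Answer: -397511289/177914290 ≈ -2.2343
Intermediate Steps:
m(v) = 1
d = 2830/8109 (d = -11320*(-1/32436) = 2830/8109 ≈ 0.34899)
J = 21940 (J = 1 - 1*(-21939) = 1 + 21939 = 21940)
(-43119 + D)/(J + d) = (-43119 - 5902)/(21940 + 2830/8109) = -49021/177914290/8109 = -49021*8109/177914290 = -397511289/177914290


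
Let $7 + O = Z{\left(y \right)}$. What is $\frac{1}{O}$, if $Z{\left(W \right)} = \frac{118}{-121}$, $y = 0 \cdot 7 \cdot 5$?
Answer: $- \frac{121}{965} \approx -0.12539$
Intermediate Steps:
$y = 0$ ($y = 0 \cdot 5 = 0$)
$Z{\left(W \right)} = - \frac{118}{121}$ ($Z{\left(W \right)} = 118 \left(- \frac{1}{121}\right) = - \frac{118}{121}$)
$O = - \frac{965}{121}$ ($O = -7 - \frac{118}{121} = - \frac{965}{121} \approx -7.9752$)
$\frac{1}{O} = \frac{1}{- \frac{965}{121}} = - \frac{121}{965}$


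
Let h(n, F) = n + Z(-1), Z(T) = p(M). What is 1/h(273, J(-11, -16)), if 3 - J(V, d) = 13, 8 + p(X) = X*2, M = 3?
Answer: 1/271 ≈ 0.0036900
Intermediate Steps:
p(X) = -8 + 2*X (p(X) = -8 + X*2 = -8 + 2*X)
Z(T) = -2 (Z(T) = -8 + 2*3 = -8 + 6 = -2)
J(V, d) = -10 (J(V, d) = 3 - 1*13 = 3 - 13 = -10)
h(n, F) = -2 + n (h(n, F) = n - 2 = -2 + n)
1/h(273, J(-11, -16)) = 1/(-2 + 273) = 1/271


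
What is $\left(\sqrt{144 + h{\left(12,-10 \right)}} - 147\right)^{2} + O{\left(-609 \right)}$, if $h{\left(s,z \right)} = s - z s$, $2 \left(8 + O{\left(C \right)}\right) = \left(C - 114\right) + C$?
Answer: $21211 - 588 \sqrt{69} \approx 16327.0$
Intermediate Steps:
$O{\left(C \right)} = -65 + C$ ($O{\left(C \right)} = -8 + \frac{\left(C - 114\right) + C}{2} = -8 + \frac{\left(-114 + C\right) + C}{2} = -8 + \frac{-114 + 2 C}{2} = -8 + \left(-57 + C\right) = -65 + C$)
$h{\left(s,z \right)} = s - s z$
$\left(\sqrt{144 + h{\left(12,-10 \right)}} - 147\right)^{2} + O{\left(-609 \right)} = \left(\sqrt{144 + 12 \left(1 - -10\right)} - 147\right)^{2} - 674 = \left(\sqrt{144 + 12 \left(1 + 10\right)} - 147\right)^{2} - 674 = \left(\sqrt{144 + 12 \cdot 11} - 147\right)^{2} - 674 = \left(\sqrt{144 + 132} - 147\right)^{2} - 674 = \left(\sqrt{276} - 147\right)^{2} - 674 = \left(2 \sqrt{69} - 147\right)^{2} - 674 = \left(-147 + 2 \sqrt{69}\right)^{2} - 674 = -674 + \left(-147 + 2 \sqrt{69}\right)^{2}$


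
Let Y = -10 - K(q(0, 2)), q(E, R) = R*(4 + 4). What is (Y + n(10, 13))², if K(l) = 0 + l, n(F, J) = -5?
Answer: 961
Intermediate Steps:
q(E, R) = 8*R (q(E, R) = R*8 = 8*R)
K(l) = l
Y = -26 (Y = -10 - 8*2 = -10 - 1*16 = -10 - 16 = -26)
(Y + n(10, 13))² = (-26 - 5)² = (-31)² = 961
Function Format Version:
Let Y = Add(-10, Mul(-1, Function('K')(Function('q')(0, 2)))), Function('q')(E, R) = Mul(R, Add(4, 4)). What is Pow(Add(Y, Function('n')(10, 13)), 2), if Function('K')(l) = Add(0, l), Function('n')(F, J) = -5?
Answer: 961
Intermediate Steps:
Function('q')(E, R) = Mul(8, R) (Function('q')(E, R) = Mul(R, 8) = Mul(8, R))
Function('K')(l) = l
Y = -26 (Y = Add(-10, Mul(-1, Mul(8, 2))) = Add(-10, Mul(-1, 16)) = Add(-10, -16) = -26)
Pow(Add(Y, Function('n')(10, 13)), 2) = Pow(Add(-26, -5), 2) = Pow(-31, 2) = 961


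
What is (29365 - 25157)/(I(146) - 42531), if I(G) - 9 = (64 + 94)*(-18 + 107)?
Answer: -1052/7115 ≈ -0.14786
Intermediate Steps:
I(G) = 14071 (I(G) = 9 + (64 + 94)*(-18 + 107) = 9 + 158*89 = 9 + 14062 = 14071)
(29365 - 25157)/(I(146) - 42531) = (29365 - 25157)/(14071 - 42531) = 4208/(-28460) = 4208*(-1/28460) = -1052/7115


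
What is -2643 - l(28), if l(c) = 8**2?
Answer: -2707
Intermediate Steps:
l(c) = 64
-2643 - l(28) = -2643 - 1*64 = -2643 - 64 = -2707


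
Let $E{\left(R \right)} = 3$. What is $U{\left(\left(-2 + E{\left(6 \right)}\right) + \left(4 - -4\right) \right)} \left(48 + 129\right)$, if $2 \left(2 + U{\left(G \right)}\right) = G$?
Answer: $\frac{885}{2} \approx 442.5$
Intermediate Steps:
$U{\left(G \right)} = -2 + \frac{G}{2}$
$U{\left(\left(-2 + E{\left(6 \right)}\right) + \left(4 - -4\right) \right)} \left(48 + 129\right) = \left(-2 + \frac{\left(-2 + 3\right) + \left(4 - -4\right)}{2}\right) \left(48 + 129\right) = \left(-2 + \frac{1 + \left(4 + 4\right)}{2}\right) 177 = \left(-2 + \frac{1 + 8}{2}\right) 177 = \left(-2 + \frac{1}{2} \cdot 9\right) 177 = \left(-2 + \frac{9}{2}\right) 177 = \frac{5}{2} \cdot 177 = \frac{885}{2}$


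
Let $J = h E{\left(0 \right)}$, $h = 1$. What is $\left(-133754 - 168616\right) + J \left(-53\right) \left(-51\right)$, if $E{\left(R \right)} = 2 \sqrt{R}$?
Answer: $-302370$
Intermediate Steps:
$J = 0$ ($J = 1 \cdot 2 \sqrt{0} = 1 \cdot 2 \cdot 0 = 1 \cdot 0 = 0$)
$\left(-133754 - 168616\right) + J \left(-53\right) \left(-51\right) = \left(-133754 - 168616\right) + 0 \left(-53\right) \left(-51\right) = \left(-133754 - 168616\right) + 0 \left(-51\right) = -302370 + 0 = -302370$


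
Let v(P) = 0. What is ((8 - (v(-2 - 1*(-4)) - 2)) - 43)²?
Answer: 1089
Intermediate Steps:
((8 - (v(-2 - 1*(-4)) - 2)) - 43)² = ((8 - (0 - 2)) - 43)² = ((8 - 1*(-2)) - 43)² = ((8 + 2) - 43)² = (10 - 43)² = (-33)² = 1089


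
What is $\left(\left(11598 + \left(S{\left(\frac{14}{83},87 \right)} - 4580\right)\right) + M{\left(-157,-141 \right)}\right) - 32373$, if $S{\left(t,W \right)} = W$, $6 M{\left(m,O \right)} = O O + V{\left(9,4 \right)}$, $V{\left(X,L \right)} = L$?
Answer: $- \frac{131723}{6} \approx -21954.0$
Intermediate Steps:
$M{\left(m,O \right)} = \frac{2}{3} + \frac{O^{2}}{6}$ ($M{\left(m,O \right)} = \frac{O O + 4}{6} = \frac{O^{2} + 4}{6} = \frac{4 + O^{2}}{6} = \frac{2}{3} + \frac{O^{2}}{6}$)
$\left(\left(11598 + \left(S{\left(\frac{14}{83},87 \right)} - 4580\right)\right) + M{\left(-157,-141 \right)}\right) - 32373 = \left(\left(11598 + \left(87 - 4580\right)\right) + \left(\frac{2}{3} + \frac{\left(-141\right)^{2}}{6}\right)\right) - 32373 = \left(\left(11598 - 4493\right) + \left(\frac{2}{3} + \frac{1}{6} \cdot 19881\right)\right) - 32373 = \left(7105 + \left(\frac{2}{3} + \frac{6627}{2}\right)\right) - 32373 = \left(7105 + \frac{19885}{6}\right) - 32373 = \frac{62515}{6} - 32373 = - \frac{131723}{6}$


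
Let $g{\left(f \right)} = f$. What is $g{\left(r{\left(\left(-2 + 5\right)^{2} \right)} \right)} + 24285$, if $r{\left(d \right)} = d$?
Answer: $24294$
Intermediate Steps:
$g{\left(r{\left(\left(-2 + 5\right)^{2} \right)} \right)} + 24285 = \left(-2 + 5\right)^{2} + 24285 = 3^{2} + 24285 = 9 + 24285 = 24294$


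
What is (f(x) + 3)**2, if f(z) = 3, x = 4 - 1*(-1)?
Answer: 36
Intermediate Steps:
x = 5 (x = 4 + 1 = 5)
(f(x) + 3)**2 = (3 + 3)**2 = 6**2 = 36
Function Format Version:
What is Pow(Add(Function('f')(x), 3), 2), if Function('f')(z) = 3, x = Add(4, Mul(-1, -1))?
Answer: 36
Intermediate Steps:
x = 5 (x = Add(4, 1) = 5)
Pow(Add(Function('f')(x), 3), 2) = Pow(Add(3, 3), 2) = Pow(6, 2) = 36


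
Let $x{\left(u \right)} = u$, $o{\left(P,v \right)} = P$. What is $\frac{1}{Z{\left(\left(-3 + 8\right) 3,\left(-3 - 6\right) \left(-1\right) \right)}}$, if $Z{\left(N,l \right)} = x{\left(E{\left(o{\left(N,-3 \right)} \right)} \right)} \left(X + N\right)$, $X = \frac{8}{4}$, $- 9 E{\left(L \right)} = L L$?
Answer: $- \frac{1}{425} \approx -0.0023529$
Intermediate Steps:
$E{\left(L \right)} = - \frac{L^{2}}{9}$ ($E{\left(L \right)} = - \frac{L L}{9} = - \frac{L^{2}}{9}$)
$X = 2$ ($X = 8 \cdot \frac{1}{4} = 2$)
$Z{\left(N,l \right)} = - \frac{N^{2} \left(2 + N\right)}{9}$ ($Z{\left(N,l \right)} = - \frac{N^{2}}{9} \left(2 + N\right) = - \frac{N^{2} \left(2 + N\right)}{9}$)
$\frac{1}{Z{\left(\left(-3 + 8\right) 3,\left(-3 - 6\right) \left(-1\right) \right)}} = \frac{1}{\frac{1}{9} \left(\left(-3 + 8\right) 3\right)^{2} \left(-2 - \left(-3 + 8\right) 3\right)} = \frac{1}{\frac{1}{9} \left(5 \cdot 3\right)^{2} \left(-2 - 5 \cdot 3\right)} = \frac{1}{\frac{1}{9} \cdot 15^{2} \left(-2 - 15\right)} = \frac{1}{\frac{1}{9} \cdot 225 \left(-2 - 15\right)} = \frac{1}{\frac{1}{9} \cdot 225 \left(-17\right)} = \frac{1}{-425} = - \frac{1}{425}$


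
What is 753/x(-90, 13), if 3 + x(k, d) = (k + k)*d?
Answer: -251/781 ≈ -0.32138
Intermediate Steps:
x(k, d) = -3 + 2*d*k (x(k, d) = -3 + (k + k)*d = -3 + (2*k)*d = -3 + 2*d*k)
753/x(-90, 13) = 753/(-3 + 2*13*(-90)) = 753/(-3 - 2340) = 753/(-2343) = 753*(-1/2343) = -251/781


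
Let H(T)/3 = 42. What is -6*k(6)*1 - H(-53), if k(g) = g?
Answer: -162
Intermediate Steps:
H(T) = 126 (H(T) = 3*42 = 126)
-6*k(6)*1 - H(-53) = -6*6*1 - 1*126 = -36*1 - 126 = -36 - 126 = -162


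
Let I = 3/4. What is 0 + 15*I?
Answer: 45/4 ≈ 11.250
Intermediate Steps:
I = ¾ (I = 3*(¼) = ¾ ≈ 0.75000)
0 + 15*I = 0 + 15*(¾) = 0 + 45/4 = 45/4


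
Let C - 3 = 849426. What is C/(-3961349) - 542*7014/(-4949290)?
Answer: 775381883343/1400418928015 ≈ 0.55368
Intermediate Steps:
C = 849429 (C = 3 + 849426 = 849429)
C/(-3961349) - 542*7014/(-4949290) = 849429/(-3961349) - 542*7014/(-4949290) = 849429*(-1/3961349) - 3801588*(-1/4949290) = -121347/565907 + 1900794/2474645 = 775381883343/1400418928015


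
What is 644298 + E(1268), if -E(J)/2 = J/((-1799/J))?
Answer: 1162307750/1799 ≈ 6.4609e+5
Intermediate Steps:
E(J) = 2*J**2/1799 (E(J) = -2*J/((-1799/J)) = -2*J*(-J/1799) = -(-2)*J**2/1799 = 2*J**2/1799)
644298 + E(1268) = 644298 + (2/1799)*1268**2 = 644298 + (2/1799)*1607824 = 644298 + 3215648/1799 = 1162307750/1799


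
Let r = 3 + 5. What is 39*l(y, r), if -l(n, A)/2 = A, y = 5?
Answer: -624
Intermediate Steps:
r = 8
l(n, A) = -2*A
39*l(y, r) = 39*(-2*8) = 39*(-16) = -624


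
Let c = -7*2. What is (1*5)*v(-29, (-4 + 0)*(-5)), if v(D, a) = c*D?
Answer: 2030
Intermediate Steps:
c = -14
v(D, a) = -14*D
(1*5)*v(-29, (-4 + 0)*(-5)) = (1*5)*(-14*(-29)) = 5*406 = 2030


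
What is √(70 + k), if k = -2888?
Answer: I*√2818 ≈ 53.085*I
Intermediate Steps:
√(70 + k) = √(70 - 2888) = √(-2818) = I*√2818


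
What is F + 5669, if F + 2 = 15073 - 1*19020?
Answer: 1720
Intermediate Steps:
F = -3949 (F = -2 + (15073 - 1*19020) = -2 + (15073 - 19020) = -2 - 3947 = -3949)
F + 5669 = -3949 + 5669 = 1720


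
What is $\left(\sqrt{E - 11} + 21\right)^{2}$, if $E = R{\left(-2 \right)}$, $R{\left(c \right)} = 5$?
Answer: $\left(21 + i \sqrt{6}\right)^{2} \approx 435.0 + 102.88 i$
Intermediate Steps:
$E = 5$
$\left(\sqrt{E - 11} + 21\right)^{2} = \left(\sqrt{5 - 11} + 21\right)^{2} = \left(\sqrt{-6} + 21\right)^{2} = \left(i \sqrt{6} + 21\right)^{2} = \left(21 + i \sqrt{6}\right)^{2}$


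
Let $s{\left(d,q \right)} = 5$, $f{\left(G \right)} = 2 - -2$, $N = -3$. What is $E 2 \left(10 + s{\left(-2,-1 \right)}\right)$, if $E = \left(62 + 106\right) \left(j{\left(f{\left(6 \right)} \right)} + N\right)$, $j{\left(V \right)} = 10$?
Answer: $35280$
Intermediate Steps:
$f{\left(G \right)} = 4$ ($f{\left(G \right)} = 2 + 2 = 4$)
$E = 1176$ ($E = \left(62 + 106\right) \left(10 - 3\right) = 168 \cdot 7 = 1176$)
$E 2 \left(10 + s{\left(-2,-1 \right)}\right) = 1176 \cdot 2 \left(10 + 5\right) = 1176 \cdot 2 \cdot 15 = 1176 \cdot 30 = 35280$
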